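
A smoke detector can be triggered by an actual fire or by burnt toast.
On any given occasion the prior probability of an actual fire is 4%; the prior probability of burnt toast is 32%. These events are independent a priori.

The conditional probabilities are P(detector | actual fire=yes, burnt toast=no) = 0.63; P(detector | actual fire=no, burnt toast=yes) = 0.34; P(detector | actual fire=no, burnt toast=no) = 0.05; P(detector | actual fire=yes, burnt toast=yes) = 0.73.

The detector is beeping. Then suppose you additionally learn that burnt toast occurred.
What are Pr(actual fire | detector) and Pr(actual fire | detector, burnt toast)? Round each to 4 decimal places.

By total probability over the 4 (actual fire, burnt toast) configurations:
  P(detector) = 0.05·0.96·0.68 + 0.34·0.96·0.32 + 0.63·0.04·0.68 + 0.73·0.04·0.32
        = 0.032640 + 0.104448 + 0.017136 + 0.009344 = 0.163568
Configurations with actual fire contribute 0.026480, so
  P(actual fire | detector) = 0.026480 / 0.163568 ≈ 0.1619

Now condition on the additional information:
Numerator (weight on configurations with actual fire): 0.73·0.04 = 0.029200
The normalizing constant is 0.34·0.96 + 0.73·0.04 = 0.355600
P(actual fire | detector, burnt toast) = 0.029200/0.355600 ≈ 0.0821
— burnt toast explains away the evidence for actual fire.

Pr(actual fire | detector) ≈ 0.1619; Pr(actual fire | detector, burnt toast) ≈ 0.0821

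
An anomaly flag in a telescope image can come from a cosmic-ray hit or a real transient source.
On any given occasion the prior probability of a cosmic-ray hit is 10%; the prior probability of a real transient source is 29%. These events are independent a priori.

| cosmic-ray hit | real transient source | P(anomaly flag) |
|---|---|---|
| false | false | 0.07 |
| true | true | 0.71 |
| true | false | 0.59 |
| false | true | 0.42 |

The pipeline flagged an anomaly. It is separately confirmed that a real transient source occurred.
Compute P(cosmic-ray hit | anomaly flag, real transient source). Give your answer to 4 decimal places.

P(cosmic-ray hit | anomaly flag, real transient source) ≈ 0.1581

Numerator (weight on configurations with cosmic-ray hit): 0.71·0.1 = 0.071000
Denominator P(anomaly flag | real transient source): 0.42·0.9 + 0.71·0.1 = 0.449000
Posterior = 0.071000 / 0.449000 ≈ 0.1581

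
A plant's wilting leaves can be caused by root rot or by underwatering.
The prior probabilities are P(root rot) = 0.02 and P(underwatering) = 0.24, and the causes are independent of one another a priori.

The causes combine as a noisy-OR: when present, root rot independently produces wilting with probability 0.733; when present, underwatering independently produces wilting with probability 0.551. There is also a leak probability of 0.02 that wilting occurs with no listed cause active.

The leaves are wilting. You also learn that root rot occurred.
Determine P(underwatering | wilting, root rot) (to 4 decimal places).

P(underwatering | wilting, root rot) ≈ 0.2740

Under noisy-OR, P(wilting | causes) = 1 − (1−0.02)·∏(1−qᵢ) over the active causes.
Numerator (weight on configurations with underwatering): 0.882515×0.24 = 0.211804
Denominator P(wilting | root rot): 0.73834×0.76 + 0.882515×0.24 = 0.772942
P(underwatering | wilting, root rot) = 0.211804/0.772942 ≈ 0.2740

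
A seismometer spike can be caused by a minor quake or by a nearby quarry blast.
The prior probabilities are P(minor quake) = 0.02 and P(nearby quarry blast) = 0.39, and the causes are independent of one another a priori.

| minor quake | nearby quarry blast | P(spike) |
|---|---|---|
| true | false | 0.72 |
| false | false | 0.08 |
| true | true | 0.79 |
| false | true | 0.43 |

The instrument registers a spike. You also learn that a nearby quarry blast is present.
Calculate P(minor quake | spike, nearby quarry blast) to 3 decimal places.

P(minor quake | spike, nearby quarry blast) ≈ 0.036

Numerator (weight on configurations with minor quake): 0.79×0.02 = 0.015800
Normalizer over all consistent configurations: 0.43×0.98 + 0.79×0.02 = 0.437200
P(minor quake | spike, nearby quarry blast) = 0.015800/0.437200 ≈ 0.036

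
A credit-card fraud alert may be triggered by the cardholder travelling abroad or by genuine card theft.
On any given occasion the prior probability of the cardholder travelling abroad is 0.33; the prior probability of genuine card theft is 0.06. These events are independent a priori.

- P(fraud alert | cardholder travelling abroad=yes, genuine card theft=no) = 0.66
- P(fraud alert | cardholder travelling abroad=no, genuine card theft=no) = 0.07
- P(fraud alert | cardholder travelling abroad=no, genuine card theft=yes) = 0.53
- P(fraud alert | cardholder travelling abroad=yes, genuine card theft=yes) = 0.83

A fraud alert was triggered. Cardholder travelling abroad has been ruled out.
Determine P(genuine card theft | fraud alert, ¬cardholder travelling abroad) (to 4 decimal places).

P(fraud alert | ¬cardholder travelling abroad) = 0.07·0.94 + 0.53·0.06 = 0.065800 + 0.031800 = 0.097600
Restricting to configurations with genuine card theft present: 0.53·0.06 = 0.031800.
So P(genuine card theft | fraud alert, ¬cardholder travelling abroad) = 0.031800/0.097600 ≈ 0.3258.

P(genuine card theft | fraud alert, ¬cardholder travelling abroad) ≈ 0.3258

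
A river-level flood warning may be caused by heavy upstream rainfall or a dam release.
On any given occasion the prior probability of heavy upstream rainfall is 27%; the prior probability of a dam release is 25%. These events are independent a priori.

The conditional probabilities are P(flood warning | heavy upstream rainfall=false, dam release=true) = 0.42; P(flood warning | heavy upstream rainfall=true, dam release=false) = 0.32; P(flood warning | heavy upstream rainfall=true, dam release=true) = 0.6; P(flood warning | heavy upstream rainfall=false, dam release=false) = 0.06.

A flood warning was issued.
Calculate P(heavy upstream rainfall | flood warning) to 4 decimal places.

P(heavy upstream rainfall | flood warning) ≈ 0.4902

By total probability over the 4 (heavy upstream rainfall, dam release) configurations:
  P(flood warning) = 0.06×0.73×0.75 + 0.42×0.73×0.25 + 0.32×0.27×0.75 + 0.6×0.27×0.25
        = 0.032850 + 0.076650 + 0.064800 + 0.040500 = 0.214800
Keeping only the heavy upstream rainfall-present terms gives 0.105300, so
  P(heavy upstream rainfall | flood warning) = 0.105300 / 0.214800 ≈ 0.4902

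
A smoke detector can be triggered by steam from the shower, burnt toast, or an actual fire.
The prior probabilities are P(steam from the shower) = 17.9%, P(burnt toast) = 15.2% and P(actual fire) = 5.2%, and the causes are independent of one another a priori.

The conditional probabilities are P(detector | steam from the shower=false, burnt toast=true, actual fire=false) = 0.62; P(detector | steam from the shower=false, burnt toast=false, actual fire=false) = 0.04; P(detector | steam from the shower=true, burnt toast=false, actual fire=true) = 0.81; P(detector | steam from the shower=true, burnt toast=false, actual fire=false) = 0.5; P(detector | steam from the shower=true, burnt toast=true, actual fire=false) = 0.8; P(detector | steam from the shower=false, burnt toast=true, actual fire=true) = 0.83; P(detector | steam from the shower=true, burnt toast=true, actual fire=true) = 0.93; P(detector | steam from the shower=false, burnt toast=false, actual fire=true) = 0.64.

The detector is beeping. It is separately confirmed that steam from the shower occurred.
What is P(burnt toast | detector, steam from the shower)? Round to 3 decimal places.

Numerator (weight on configurations with burnt toast): 0.115277 + 0.007351 = 0.122628
Denominator P(detector | steam from the shower): 0.5×0.848×0.948 + 0.81×0.848×0.052 + 0.8×0.152×0.948 + 0.93×0.152×0.052 = 0.560298
P(burnt toast | detector, steam from the shower) = 0.122628/0.560298 ≈ 0.219

P(burnt toast | detector, steam from the shower) ≈ 0.219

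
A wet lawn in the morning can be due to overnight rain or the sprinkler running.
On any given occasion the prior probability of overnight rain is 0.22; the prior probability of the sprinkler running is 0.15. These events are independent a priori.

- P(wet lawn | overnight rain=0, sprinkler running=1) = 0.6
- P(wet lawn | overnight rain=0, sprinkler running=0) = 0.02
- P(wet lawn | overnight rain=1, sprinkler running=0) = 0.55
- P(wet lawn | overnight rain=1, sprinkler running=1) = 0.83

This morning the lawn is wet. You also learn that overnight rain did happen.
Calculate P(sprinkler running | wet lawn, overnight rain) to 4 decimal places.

P(sprinkler running | wet lawn, overnight rain) ≈ 0.2103

Weight on sprinkler running=true, given the evidence: 0.83×0.15 = 0.124500
Denominator P(wet lawn | overnight rain): 0.55×0.85 + 0.83×0.15 = 0.592000
Posterior = 0.124500 / 0.592000 ≈ 0.2103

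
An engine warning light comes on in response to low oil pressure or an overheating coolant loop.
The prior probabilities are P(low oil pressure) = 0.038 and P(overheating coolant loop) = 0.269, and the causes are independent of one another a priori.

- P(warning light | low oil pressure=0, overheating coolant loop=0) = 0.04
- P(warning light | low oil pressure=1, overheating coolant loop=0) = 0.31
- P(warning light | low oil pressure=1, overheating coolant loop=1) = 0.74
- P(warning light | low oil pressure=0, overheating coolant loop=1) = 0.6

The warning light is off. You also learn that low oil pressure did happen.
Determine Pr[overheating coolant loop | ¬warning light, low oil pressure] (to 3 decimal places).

Pr[overheating coolant loop | ¬warning light, low oil pressure] ≈ 0.122

By total probability over both values of overheating coolant loop:
  P(¬warning light | low oil pressure) = 0.69·0.731 + 0.26·0.269
        = 0.504390 + 0.069940 = 0.574330
The terms with overheating coolant loop present sum to 0.069940, so
  P(overheating coolant loop | ¬warning light, low oil pressure) = 0.069940 / 0.574330 ≈ 0.122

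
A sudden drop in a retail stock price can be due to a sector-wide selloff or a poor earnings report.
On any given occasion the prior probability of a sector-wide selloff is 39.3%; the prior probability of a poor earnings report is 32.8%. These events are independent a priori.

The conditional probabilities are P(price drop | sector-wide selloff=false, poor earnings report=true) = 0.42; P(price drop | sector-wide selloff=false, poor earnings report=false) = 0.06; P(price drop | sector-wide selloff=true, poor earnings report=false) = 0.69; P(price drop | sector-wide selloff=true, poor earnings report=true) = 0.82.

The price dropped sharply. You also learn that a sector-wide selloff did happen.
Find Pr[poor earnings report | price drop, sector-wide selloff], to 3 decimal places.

Pr[poor earnings report | price drop, sector-wide selloff] ≈ 0.367

Numerator (weight on configurations with poor earnings report): 0.82×0.328 = 0.268960
Denominator P(price drop | sector-wide selloff): 0.69×0.672 + 0.82×0.328 = 0.732640
P(poor earnings report | price drop, sector-wide selloff) = 0.268960/0.732640 ≈ 0.367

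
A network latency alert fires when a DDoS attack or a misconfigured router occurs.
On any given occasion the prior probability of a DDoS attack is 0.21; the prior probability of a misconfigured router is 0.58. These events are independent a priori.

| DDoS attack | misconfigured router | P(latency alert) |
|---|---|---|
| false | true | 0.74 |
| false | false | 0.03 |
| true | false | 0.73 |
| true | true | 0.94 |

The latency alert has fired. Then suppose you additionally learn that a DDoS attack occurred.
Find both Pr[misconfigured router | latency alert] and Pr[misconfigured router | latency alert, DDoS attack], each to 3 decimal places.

By total probability over the 4 (DDoS attack, misconfigured router) configurations:
  P(latency alert) = 0.03*0.79*0.42 + 0.74*0.79*0.58 + 0.73*0.21*0.42 + 0.94*0.21*0.58
        = 0.009954 + 0.339068 + 0.064386 + 0.114492 = 0.527900
Keeping only the misconfigured router-present terms gives 0.453560, so
  P(misconfigured router | latency alert) = 0.453560 / 0.527900 ≈ 0.859

Now condition on the additional information:
P(latency alert | DDoS attack) = 0.73×0.42 + 0.94×0.58 = 0.306600 + 0.545200 = 0.851800
Restricting to configurations with misconfigured router present: 0.94×0.58 = 0.545200.
P(misconfigured router | latency alert, DDoS attack) = 0.545200 / 0.851800 ≈ 0.640
— DDoS attack explains away the evidence for misconfigured router.

Pr[misconfigured router | latency alert] ≈ 0.859; Pr[misconfigured router | latency alert, DDoS attack] ≈ 0.640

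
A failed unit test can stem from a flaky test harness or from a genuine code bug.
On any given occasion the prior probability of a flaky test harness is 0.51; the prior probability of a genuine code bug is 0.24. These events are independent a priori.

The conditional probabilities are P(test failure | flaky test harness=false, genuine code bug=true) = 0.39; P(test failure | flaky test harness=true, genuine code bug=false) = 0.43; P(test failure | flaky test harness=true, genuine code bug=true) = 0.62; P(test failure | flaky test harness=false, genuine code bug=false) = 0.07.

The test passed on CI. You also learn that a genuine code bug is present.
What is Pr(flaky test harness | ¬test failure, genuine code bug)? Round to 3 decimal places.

Sum P(¬test failure|·) weighted by the priors over both values of flaky test harness:
  P(¬test failure | genuine code bug) = 0.61·0.49 + 0.38·0.51
        = 0.298900 + 0.193800 = 0.492700
Configurations with flaky test harness contribute 0.193800, so
  P(flaky test harness | ¬test failure, genuine code bug) = 0.193800 / 0.492700 ≈ 0.393

Pr(flaky test harness | ¬test failure, genuine code bug) ≈ 0.393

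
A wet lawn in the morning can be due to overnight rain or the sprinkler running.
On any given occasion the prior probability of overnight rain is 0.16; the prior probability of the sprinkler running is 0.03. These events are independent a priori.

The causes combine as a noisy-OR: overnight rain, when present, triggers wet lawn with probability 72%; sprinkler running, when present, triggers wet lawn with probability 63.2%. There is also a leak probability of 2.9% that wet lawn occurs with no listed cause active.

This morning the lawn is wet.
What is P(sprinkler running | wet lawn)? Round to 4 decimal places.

P(sprinkler running | wet lawn) ≈ 0.1305

Under noisy-OR, P(wet lawn | causes) = 1 − (1−0.029)·∏(1−qᵢ) over the active causes.
P(wet lawn) = 0.029×0.84×0.97 + 0.642672×0.84×0.03 + 0.72812×0.16×0.97 + 0.899948×0.16×0.03 = 0.023629 + 0.016195 + 0.113004 + 0.004320 = 0.157148
Restricting to configurations with sprinkler running present: 0.016195 + 0.004320 = 0.020515.
P(sprinkler running | wet lawn) = 0.020515 / 0.157148 ≈ 0.1305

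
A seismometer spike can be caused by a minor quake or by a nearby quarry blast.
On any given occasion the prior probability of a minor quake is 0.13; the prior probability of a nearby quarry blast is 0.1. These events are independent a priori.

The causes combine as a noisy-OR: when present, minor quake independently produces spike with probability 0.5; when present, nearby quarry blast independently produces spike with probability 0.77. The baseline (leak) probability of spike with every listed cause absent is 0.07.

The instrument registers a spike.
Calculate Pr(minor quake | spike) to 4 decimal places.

Under noisy-OR, P(spike | causes) = 1 − (1−0.07)·∏(1−qᵢ) over the active causes.
P(spike) = 0.07·0.87·0.9 + 0.7861·0.87·0.1 + 0.535·0.13·0.9 + 0.89305·0.13·0.1 = 0.054810 + 0.068391 + 0.062595 + 0.011610 = 0.197406
The minor quake-present share is 0.062595 + 0.011610 = 0.074205.
So P(minor quake | spike) = 0.074205/0.197406 ≈ 0.3759.

Pr(minor quake | spike) ≈ 0.3759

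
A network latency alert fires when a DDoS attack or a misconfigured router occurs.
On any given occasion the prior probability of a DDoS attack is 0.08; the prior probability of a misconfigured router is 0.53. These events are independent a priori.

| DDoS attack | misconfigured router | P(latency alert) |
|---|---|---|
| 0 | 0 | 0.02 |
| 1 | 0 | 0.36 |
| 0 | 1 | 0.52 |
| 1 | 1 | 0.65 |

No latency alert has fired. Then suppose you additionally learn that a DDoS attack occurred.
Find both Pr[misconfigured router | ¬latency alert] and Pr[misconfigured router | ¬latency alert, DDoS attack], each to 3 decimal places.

P(¬latency alert) = 0.98*0.92*0.47 + 0.48*0.92*0.53 + 0.64*0.08*0.47 + 0.35*0.08*0.53 = 0.423752 + 0.234048 + 0.024064 + 0.014840 = 0.696704
Restricting to configurations with misconfigured router present: 0.234048 + 0.014840 = 0.248888.
So P(misconfigured router | ¬latency alert) = 0.248888/0.696704 ≈ 0.357.

Now condition on the additional information:
P(¬latency alert | DDoS attack) = 0.64*0.47 + 0.35*0.53 = 0.300800 + 0.185500 = 0.486300
Of this, 0.185500 comes from 0.35*0.53 (the misconfigured router=true cases).
P(misconfigured router | ¬latency alert, DDoS attack) = 0.185500 / 0.486300 ≈ 0.381

Pr[misconfigured router | ¬latency alert] ≈ 0.357; Pr[misconfigured router | ¬latency alert, DDoS attack] ≈ 0.381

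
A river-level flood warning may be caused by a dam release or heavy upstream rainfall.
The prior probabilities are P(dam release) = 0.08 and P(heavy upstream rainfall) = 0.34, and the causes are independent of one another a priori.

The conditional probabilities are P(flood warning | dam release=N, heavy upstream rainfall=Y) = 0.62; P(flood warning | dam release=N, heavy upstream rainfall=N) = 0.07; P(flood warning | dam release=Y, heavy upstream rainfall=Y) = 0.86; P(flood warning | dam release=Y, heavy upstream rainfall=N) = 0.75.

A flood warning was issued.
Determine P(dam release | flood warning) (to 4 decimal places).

P(dam release | flood warning) ≈ 0.2104

By total probability over the 4 (dam release, heavy upstream rainfall) configurations:
  P(flood warning) = 0.07·0.92·0.66 + 0.62·0.92·0.34 + 0.75·0.08·0.66 + 0.86·0.08·0.34
        = 0.042504 + 0.193936 + 0.039600 + 0.023392 = 0.299432
Keeping only the dam release-present terms gives 0.062992, so
  P(dam release | flood warning) = 0.062992 / 0.299432 ≈ 0.2104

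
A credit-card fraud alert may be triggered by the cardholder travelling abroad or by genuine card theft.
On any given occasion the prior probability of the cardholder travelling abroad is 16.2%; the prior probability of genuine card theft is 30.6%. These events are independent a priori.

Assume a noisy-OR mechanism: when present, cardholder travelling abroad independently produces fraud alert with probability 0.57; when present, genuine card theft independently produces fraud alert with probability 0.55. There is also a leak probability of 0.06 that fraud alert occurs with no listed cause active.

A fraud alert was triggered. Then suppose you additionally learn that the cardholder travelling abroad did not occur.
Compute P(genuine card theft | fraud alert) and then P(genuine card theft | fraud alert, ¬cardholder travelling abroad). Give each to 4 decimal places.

P(genuine card theft | fraud alert) ≈ 0.6492; P(genuine card theft | fraud alert, ¬cardholder travelling abroad) ≈ 0.8092

Under noisy-OR, P(fraud alert | causes) = 1 − (1−0.06)·∏(1−qᵢ) over the active causes.
P(fraud alert) = 0.06*0.838*0.694 + 0.577*0.838*0.306 + 0.5958*0.162*0.694 + 0.81811*0.162*0.306 = 0.034894 + 0.147959 + 0.066985 + 0.040555 = 0.290393
The genuine card theft-present share is 0.147959 + 0.040555 = 0.188514.
Hence the posterior is 0.188514/0.290393 ≈ 0.6492.

With the extra evidence:
Weight on genuine card theft=true, given the evidence: 0.577×0.306 = 0.176562
Denominator P(fraud alert | ¬cardholder travelling abroad): 0.06×0.694 + 0.577×0.306 = 0.218202
Posterior = 0.176562 / 0.218202 ≈ 0.8092
With cardholder travelling abroad excluded, genuine card theft must carry more of the explanatory weight for the fraud alert.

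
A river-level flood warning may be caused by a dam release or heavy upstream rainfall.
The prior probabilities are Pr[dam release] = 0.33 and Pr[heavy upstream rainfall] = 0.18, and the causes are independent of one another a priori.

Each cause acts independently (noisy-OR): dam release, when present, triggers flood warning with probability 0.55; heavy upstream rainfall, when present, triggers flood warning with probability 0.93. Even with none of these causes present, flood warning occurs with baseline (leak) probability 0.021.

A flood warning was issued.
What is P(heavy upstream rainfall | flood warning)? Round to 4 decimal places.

P(heavy upstream rainfall | flood warning) ≈ 0.5105

Under noisy-OR, P(flood warning | causes) = 1 − (1−0.021)·∏(1−qᵢ) over the active causes.
Weight on heavy upstream rainfall=true, given the evidence: 0.112335 + 0.057568 = 0.169903
Denominator P(flood warning): 0.021·0.67·0.82 + 0.93147·0.67·0.18 + 0.55945·0.33·0.82 + 0.969162·0.33·0.18 = 0.332827
P(heavy upstream rainfall | flood warning) = 0.169903/0.332827 ≈ 0.5105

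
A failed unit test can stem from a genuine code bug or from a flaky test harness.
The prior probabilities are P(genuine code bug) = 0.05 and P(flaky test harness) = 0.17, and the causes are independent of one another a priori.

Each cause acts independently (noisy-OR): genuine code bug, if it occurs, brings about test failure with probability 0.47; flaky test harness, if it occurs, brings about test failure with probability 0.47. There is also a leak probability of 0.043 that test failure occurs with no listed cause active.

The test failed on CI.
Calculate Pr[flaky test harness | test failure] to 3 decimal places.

Under noisy-OR, P(test failure | causes) = 1 − (1−0.043)·∏(1−qᵢ) over the active causes.
P(test failure) = 0.043*0.95*0.83 + 0.49279*0.95*0.17 + 0.49279*0.05*0.83 + 0.731179*0.05*0.17 = 0.033905 + 0.079586 + 0.020451 + 0.006215 = 0.140157
Of this, 0.085801 comes from 0.079586 + 0.006215 (the flaky test harness=true cases).
P(flaky test harness | test failure) = 0.085801 / 0.140157 ≈ 0.612

Pr[flaky test harness | test failure] ≈ 0.612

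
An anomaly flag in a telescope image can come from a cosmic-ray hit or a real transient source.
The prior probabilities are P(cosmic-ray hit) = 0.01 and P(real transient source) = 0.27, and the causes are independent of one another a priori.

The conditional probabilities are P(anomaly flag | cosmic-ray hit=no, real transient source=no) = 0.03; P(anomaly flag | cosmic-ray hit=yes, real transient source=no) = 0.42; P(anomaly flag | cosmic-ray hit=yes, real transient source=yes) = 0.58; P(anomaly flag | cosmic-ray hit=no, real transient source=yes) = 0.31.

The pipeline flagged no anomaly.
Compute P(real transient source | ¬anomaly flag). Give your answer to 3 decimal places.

P(real transient source | ¬anomaly flag) ≈ 0.208

P(¬anomaly flag) = 0.97×0.99×0.73 + 0.69×0.99×0.27 + 0.58×0.01×0.73 + 0.42×0.01×0.27 = 0.701019 + 0.184437 + 0.004234 + 0.001134 = 0.890824
Of this, 0.185571 comes from 0.184437 + 0.001134 (the real transient source=true cases).
Hence the posterior is 0.185571/0.890824 ≈ 0.208.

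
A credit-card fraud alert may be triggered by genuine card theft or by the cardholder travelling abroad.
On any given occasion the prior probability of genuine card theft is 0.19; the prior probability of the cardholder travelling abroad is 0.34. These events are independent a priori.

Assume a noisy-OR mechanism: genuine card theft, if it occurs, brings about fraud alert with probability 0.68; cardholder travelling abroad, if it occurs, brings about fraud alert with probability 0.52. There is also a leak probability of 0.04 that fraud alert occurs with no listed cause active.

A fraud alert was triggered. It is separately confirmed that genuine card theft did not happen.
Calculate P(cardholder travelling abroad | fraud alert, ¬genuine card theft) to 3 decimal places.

P(cardholder travelling abroad | fraud alert, ¬genuine card theft) ≈ 0.874

Under noisy-OR, P(fraud alert | causes) = 1 − (1−0.04)·∏(1−qᵢ) over the active causes.
Enumerate both values of cardholder travelling abroad and weight by the priors:
  P(fraud alert | ¬genuine card theft) = 0.04*0.66 + 0.5392*0.34
        = 0.026400 + 0.183328 = 0.209728
Keeping only the cardholder travelling abroad-present terms gives 0.183328, so
  P(cardholder travelling abroad | fraud alert, ¬genuine card theft) = 0.183328 / 0.209728 ≈ 0.874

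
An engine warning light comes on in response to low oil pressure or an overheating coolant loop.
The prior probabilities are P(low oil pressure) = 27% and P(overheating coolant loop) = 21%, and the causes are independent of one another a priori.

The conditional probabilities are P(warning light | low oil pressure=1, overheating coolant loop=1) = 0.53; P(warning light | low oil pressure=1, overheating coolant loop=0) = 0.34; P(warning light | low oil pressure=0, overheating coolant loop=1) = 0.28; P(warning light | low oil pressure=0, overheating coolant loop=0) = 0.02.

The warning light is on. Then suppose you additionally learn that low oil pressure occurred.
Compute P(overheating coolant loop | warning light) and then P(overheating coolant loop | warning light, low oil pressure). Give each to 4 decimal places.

P(overheating coolant loop | warning light) ≈ 0.4647; P(overheating coolant loop | warning light, low oil pressure) ≈ 0.2930

P(warning light) = 0.02·0.73·0.79 + 0.28·0.73·0.21 + 0.34·0.27·0.79 + 0.53·0.27·0.21 = 0.011534 + 0.042924 + 0.072522 + 0.030051 = 0.157031
Restricting to configurations with overheating coolant loop present: 0.042924 + 0.030051 = 0.072975.
So P(overheating coolant loop | warning light) = 0.072975/0.157031 ≈ 0.4647.

Now condition on the additional information:
By total probability over both values of overheating coolant loop:
  P(warning light | low oil pressure) = 0.34×0.79 + 0.53×0.21
        = 0.268600 + 0.111300 = 0.379900
Keeping only the overheating coolant loop-present terms gives 0.111300, so
  P(overheating coolant loop | warning light, low oil pressure) = 0.111300 / 0.379900 ≈ 0.2930
Conditioning on low oil pressure lowers the posterior on overheating coolant loop: the classic explaining-away effect in a common-effect structure.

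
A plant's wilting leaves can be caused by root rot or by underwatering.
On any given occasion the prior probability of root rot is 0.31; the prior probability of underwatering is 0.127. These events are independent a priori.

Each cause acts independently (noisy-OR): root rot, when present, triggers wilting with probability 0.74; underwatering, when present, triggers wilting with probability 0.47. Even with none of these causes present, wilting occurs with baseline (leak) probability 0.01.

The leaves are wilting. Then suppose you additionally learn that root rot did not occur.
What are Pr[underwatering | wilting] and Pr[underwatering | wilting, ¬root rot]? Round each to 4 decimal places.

Pr[underwatering | wilting] ≈ 0.2677; Pr[underwatering | wilting, ¬root rot] ≈ 0.8736

Under noisy-OR, P(wilting | causes) = 1 − (1−0.01)·∏(1−qᵢ) over the active causes.
By total probability over the 4 (root rot, underwatering) configurations:
  P(wilting) = 0.01×0.69×0.873 + 0.4753×0.69×0.127 + 0.7426×0.31×0.873 + 0.863578×0.31×0.127
        = 0.006024 + 0.041651 + 0.200970 + 0.033999 = 0.282644
Configurations with underwatering contribute 0.075650, so
  P(underwatering | wilting) = 0.075650 / 0.282644 ≈ 0.2677

With the extra evidence:
P(wilting | ¬root rot) = 0.01·0.873 + 0.4753·0.127 = 0.008730 + 0.060363 = 0.069093
The underwatering-present share is 0.4753·0.127 = 0.060363.
So P(underwatering | wilting, ¬root rot) = 0.060363/0.069093 ≈ 0.8736.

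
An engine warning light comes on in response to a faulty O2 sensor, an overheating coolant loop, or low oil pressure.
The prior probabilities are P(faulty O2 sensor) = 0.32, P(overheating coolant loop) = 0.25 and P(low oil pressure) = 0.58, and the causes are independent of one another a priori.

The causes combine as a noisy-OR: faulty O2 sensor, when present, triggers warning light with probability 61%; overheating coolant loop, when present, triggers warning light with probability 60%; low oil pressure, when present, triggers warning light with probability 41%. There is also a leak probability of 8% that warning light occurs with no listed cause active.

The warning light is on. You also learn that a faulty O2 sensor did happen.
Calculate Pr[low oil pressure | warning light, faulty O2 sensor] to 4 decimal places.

Under noisy-OR, P(warning light | causes) = 1 − (1−0.08)·∏(1−qᵢ) over the active causes.
Numerator (weight on configurations with low oil pressure): 0.342914 + 0.132722 = 0.475636
Denominator P(warning light | faulty O2 sensor): 0.6412×0.75×0.42 + 0.788308×0.75×0.58 + 0.85648×0.25×0.42 + 0.915323×0.25×0.58 = 0.767544
P(low oil pressure | warning light, faulty O2 sensor) = 0.475636/0.767544 ≈ 0.6197

Pr[low oil pressure | warning light, faulty O2 sensor] ≈ 0.6197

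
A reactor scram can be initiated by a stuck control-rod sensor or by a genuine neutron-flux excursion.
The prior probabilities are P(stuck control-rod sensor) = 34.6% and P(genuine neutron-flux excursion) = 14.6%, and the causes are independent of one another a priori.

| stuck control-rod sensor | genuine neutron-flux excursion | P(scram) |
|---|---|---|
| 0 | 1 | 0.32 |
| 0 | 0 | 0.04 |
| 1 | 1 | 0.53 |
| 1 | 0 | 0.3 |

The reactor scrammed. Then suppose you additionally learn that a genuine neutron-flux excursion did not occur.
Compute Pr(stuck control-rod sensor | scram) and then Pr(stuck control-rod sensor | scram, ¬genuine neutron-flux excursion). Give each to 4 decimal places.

P(scram) = 0.04·0.654·0.854 + 0.32·0.654·0.146 + 0.3·0.346·0.854 + 0.53·0.346·0.146 = 0.022341 + 0.030555 + 0.088645 + 0.026773 = 0.168314
Restricting to configurations with stuck control-rod sensor present: 0.088645 + 0.026773 = 0.115418.
Hence the posterior is 0.115418/0.168314 ≈ 0.6857.

Now also conditioning on genuine neutron-flux excursion≠true:
P(scram | ¬genuine neutron-flux excursion) = 0.04·0.654 + 0.3·0.346 = 0.026160 + 0.103800 = 0.129960
The stuck control-rod sensor-present share is 0.3·0.346 = 0.103800.
So P(stuck control-rod sensor | scram, ¬genuine neutron-flux excursion) = 0.103800/0.129960 ≈ 0.7987.

Pr(stuck control-rod sensor | scram) ≈ 0.6857; Pr(stuck control-rod sensor | scram, ¬genuine neutron-flux excursion) ≈ 0.7987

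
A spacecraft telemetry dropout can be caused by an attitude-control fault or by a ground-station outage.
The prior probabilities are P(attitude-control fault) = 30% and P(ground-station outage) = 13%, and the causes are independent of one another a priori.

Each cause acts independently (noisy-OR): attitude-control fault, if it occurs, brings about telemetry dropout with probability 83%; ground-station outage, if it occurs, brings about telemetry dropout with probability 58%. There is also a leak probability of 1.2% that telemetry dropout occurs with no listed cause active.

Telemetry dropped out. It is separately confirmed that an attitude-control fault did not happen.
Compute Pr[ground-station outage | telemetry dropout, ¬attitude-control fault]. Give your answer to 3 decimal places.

Pr[ground-station outage | telemetry dropout, ¬attitude-control fault] ≈ 0.879

Under noisy-OR, P(telemetry dropout | causes) = 1 − (1−0.012)·∏(1−qᵢ) over the active causes.
P(telemetry dropout | ¬attitude-control fault) = 0.012×0.87 + 0.58504×0.13 = 0.010440 + 0.076055 = 0.086495
Restricting to configurations with ground-station outage present: 0.58504×0.13 = 0.076055.
Hence the posterior is 0.076055/0.086495 ≈ 0.879.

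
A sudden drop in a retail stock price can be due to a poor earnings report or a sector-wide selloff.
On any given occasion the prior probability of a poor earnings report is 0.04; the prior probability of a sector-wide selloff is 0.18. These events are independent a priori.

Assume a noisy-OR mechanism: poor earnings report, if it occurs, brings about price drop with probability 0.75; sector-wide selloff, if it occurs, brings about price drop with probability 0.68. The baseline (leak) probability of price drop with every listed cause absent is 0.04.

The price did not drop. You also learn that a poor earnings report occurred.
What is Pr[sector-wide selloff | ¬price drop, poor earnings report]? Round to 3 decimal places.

Pr[sector-wide selloff | ¬price drop, poor earnings report] ≈ 0.066

Under noisy-OR, P(price drop | causes) = 1 − (1−0.04)·∏(1−qᵢ) over the active causes.
P(¬price drop | poor earnings report) = 0.24*0.82 + 0.0768*0.18 = 0.196800 + 0.013824 = 0.210624
The sector-wide selloff-present share is 0.0768*0.18 = 0.013824.
So P(sector-wide selloff | ¬price drop, poor earnings report) = 0.013824/0.210624 ≈ 0.066.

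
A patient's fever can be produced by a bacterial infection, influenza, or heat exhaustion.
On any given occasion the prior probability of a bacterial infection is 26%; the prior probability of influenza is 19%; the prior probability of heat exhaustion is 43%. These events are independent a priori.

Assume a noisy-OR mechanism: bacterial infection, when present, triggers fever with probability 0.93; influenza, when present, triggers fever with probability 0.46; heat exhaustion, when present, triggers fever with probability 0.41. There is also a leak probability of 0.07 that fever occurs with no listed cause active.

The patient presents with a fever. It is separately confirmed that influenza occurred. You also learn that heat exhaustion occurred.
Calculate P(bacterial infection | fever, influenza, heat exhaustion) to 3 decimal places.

P(bacterial infection | fever, influenza, heat exhaustion) ≈ 0.328

Under noisy-OR, P(fever | causes) = 1 − (1−0.07)·∏(1−qᵢ) over the active causes.
P(fever | influenza, heat exhaustion) = 0.703702*0.74 + 0.979259*0.26 = 0.520739 + 0.254607 = 0.775346
The bacterial infection-present share is 0.979259*0.26 = 0.254607.
So P(bacterial infection | fever, influenza, heat exhaustion) = 0.254607/0.775346 ≈ 0.328.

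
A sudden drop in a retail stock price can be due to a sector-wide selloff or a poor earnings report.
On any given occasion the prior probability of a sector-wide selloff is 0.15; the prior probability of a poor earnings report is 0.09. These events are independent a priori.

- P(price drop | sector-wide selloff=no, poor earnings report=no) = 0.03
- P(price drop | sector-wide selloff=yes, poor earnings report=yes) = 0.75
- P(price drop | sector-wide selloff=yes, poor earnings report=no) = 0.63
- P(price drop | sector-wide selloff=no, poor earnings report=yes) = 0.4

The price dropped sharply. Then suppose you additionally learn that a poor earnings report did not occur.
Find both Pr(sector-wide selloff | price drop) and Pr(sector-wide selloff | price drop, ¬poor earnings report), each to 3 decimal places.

Pr(sector-wide selloff | price drop) ≈ 0.641; Pr(sector-wide selloff | price drop, ¬poor earnings report) ≈ 0.788

By total probability over the 4 (sector-wide selloff, poor earnings report) configurations:
  P(price drop) = 0.03*0.85*0.91 + 0.4*0.85*0.09 + 0.63*0.15*0.91 + 0.75*0.15*0.09
        = 0.023205 + 0.030600 + 0.085995 + 0.010125 = 0.149925
Keeping only the sector-wide selloff-present terms gives 0.096120, so
  P(sector-wide selloff | price drop) = 0.096120 / 0.149925 ≈ 0.641

With the extra evidence:
P(price drop | ¬poor earnings report) = 0.03·0.85 + 0.63·0.15 = 0.025500 + 0.094500 = 0.120000
The sector-wide selloff-present share is 0.63·0.15 = 0.094500.
Hence the posterior is 0.094500/0.120000 ≈ 0.788.
Ruling out poor earnings report raises the posterior on sector-wide selloff — the flip side of explaining away.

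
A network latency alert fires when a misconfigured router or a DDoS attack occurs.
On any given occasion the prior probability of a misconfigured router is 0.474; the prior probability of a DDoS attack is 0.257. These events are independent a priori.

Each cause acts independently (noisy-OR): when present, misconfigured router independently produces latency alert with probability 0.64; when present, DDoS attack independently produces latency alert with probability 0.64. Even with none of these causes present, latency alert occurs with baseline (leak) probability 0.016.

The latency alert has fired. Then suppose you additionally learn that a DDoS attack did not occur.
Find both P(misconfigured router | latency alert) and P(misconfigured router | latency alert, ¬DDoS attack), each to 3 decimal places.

Under noisy-OR, P(latency alert | causes) = 1 − (1−0.016)·∏(1−qᵢ) over the active causes.
Weight on misconfigured router=true, given the evidence: 0.227425 + 0.106283 = 0.333708
Denominator P(latency alert): 0.016*0.526*0.743 + 0.64576*0.526*0.257 + 0.64576*0.474*0.743 + 0.872474*0.474*0.257 = 0.427256
P(misconfigured router | latency alert) = 0.333708/0.427256 ≈ 0.781

Now condition on the additional information:
Sum P(latency alert|·) weighted by the priors over both values of misconfigured router:
  P(latency alert | ¬DDoS attack) = 0.016·0.526 + 0.64576·0.474
        = 0.008416 + 0.306090 = 0.314506
The terms with misconfigured router present sum to 0.306090, so
  P(misconfigured router | latency alert, ¬DDoS attack) = 0.306090 / 0.314506 ≈ 0.973

P(misconfigured router | latency alert) ≈ 0.781; P(misconfigured router | latency alert, ¬DDoS attack) ≈ 0.973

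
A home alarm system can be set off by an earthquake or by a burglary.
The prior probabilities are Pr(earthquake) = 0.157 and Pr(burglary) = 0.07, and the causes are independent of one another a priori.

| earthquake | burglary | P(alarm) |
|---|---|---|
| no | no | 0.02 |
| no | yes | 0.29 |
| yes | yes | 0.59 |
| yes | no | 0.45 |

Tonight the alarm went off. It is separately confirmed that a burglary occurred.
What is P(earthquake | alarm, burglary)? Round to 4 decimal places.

P(alarm | burglary) = 0.29·0.843 + 0.59·0.157 = 0.244470 + 0.092630 = 0.337100
The earthquake-present share is 0.59·0.157 = 0.092630.
P(earthquake | alarm, burglary) = 0.092630 / 0.337100 ≈ 0.2748

P(earthquake | alarm, burglary) ≈ 0.2748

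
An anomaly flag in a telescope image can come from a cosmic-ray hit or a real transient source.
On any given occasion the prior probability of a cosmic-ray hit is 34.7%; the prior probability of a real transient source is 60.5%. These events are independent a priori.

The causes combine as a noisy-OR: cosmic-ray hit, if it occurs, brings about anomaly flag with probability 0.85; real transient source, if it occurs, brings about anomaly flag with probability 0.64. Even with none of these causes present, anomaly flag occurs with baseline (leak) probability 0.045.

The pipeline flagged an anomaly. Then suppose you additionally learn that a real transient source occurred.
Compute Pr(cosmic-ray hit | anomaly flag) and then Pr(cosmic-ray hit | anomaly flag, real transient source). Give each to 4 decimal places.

Pr(cosmic-ray hit | anomaly flag) ≈ 0.5389; Pr(cosmic-ray hit | anomaly flag, real transient source) ≈ 0.4344

Under noisy-OR, P(anomaly flag | causes) = 1 − (1−0.045)·∏(1−qᵢ) over the active causes.
For the numerator, keep only cosmic-ray hit=true terms: 0.117430 + 0.199109 = 0.316539
The normalizing constant is 0.045×0.653×0.395 + 0.6562×0.653×0.605 + 0.85675×0.347×0.395 + 0.94843×0.347×0.605 = 0.587388
P(cosmic-ray hit | anomaly flag) = 0.316539/0.587388 ≈ 0.5389

With the extra evidence:
P(anomaly flag | real transient source) = 0.6562·0.653 + 0.94843·0.347 = 0.428499 + 0.329105 = 0.757604
The cosmic-ray hit-present share is 0.94843·0.347 = 0.329105.
Hence the posterior is 0.329105/0.757604 ≈ 0.4344.
This is intercausal reasoning (explaining away): once real transient source accounts for the anomaly flag, cosmic-ray hit becomes less likely.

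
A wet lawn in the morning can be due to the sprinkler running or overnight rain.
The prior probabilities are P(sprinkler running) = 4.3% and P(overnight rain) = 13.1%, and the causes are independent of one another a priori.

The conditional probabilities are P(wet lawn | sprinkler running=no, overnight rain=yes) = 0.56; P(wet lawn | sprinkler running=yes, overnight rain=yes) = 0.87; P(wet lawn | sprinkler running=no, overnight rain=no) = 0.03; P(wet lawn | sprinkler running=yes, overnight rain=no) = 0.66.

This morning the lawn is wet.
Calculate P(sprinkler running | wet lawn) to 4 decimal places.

P(sprinkler running | wet lawn) ≈ 0.2370

P(wet lawn) = 0.03·0.957·0.869 + 0.56·0.957·0.131 + 0.66·0.043·0.869 + 0.87·0.043·0.131 = 0.024949 + 0.070206 + 0.024662 + 0.004901 = 0.124718
Restricting to configurations with sprinkler running present: 0.024662 + 0.004901 = 0.029563.
P(sprinkler running | wet lawn) = 0.029563 / 0.124718 ≈ 0.2370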